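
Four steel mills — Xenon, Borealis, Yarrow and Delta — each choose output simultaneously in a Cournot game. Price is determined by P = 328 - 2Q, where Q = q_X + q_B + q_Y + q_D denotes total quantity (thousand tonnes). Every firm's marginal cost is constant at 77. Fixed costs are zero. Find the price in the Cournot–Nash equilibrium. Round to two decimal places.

127.20

Each firm earns π_i = (328 - 2Q)q_i - 77q_i.
First-order condition (treating rivals' output as given): 251 - 4q_i - 2·Σ_{j≠i} q_j = 0.
By symmetry each firm produces the same amount; substituting Σ_{j≠i} q_j = 3q_i yields q_i = 251/10.
Total output Q = 502/5, so price P = 328 - 2·(502/5) = 636/5.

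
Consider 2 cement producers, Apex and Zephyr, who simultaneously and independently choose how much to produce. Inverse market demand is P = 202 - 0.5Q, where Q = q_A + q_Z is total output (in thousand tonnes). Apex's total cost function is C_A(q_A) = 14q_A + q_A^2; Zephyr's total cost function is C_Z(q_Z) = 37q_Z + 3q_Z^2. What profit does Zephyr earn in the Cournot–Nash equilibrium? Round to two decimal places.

Apex's profit: π_A = (202 - 0.5Q)q_A - (14q_A + q_A²). Setting ∂π_A/∂q_A = 0: 188 - 3q_A - (1/2)(q_Z) = 0.
Zephyr's first-order condition: 165 - 7q_Z - (1/2)(q_A) = 0.
So q_A = (188 - (1/2)q_Z)/3 and q_Z = (165 - (1/2)q_A)/7.
Substituting one into the other gives q_A = 59.4458 and q_Z = 1604/83.
Price P = 202 - (1/2)·78.7711 = 162.6145.
Zephyr's profit: 162.6145·(1604/83) - 37·(1604/83) - 3(1604/83)² = 1307.1354.

1307.14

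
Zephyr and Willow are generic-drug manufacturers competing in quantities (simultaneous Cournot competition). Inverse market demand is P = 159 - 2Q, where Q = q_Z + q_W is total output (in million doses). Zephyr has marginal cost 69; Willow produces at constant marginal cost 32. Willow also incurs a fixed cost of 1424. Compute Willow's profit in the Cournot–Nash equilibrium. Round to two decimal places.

Zephyr's profit: π_Z = (159 - 2Q)q_Z - (69q_Z). Setting ∂π_Z/∂q_Z = 0: 90 - 4q_Z - 2(q_W) = 0.
Willow's profit: π_W = (159 - 2Q)q_W - (32q_W). Setting ∂π_W/∂q_W = 0: 127 - 4q_W - 2(q_Z) = 0.
So q_Z = (90 - 2q_W)/4 and q_W = (127 - 2q_Z)/4.
Solving the pair: q_Z = 53/6, q_W = 82/3.
Price P = 159 - 2·(217/6) = 260/3.
Willow's profit: (260/3 - 32)·(82/3) - 1424 = 632/9.

70.22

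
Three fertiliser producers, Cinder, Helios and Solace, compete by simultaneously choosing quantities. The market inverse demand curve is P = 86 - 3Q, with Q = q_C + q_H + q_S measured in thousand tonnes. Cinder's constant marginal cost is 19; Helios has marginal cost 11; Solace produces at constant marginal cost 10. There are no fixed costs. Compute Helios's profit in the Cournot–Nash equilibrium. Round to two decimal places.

140.08

Cinder's profit: π_C = (86 - 3Q)q_C - (19q_C). Setting ∂π_C/∂q_C = 0: 67 - 6q_C - 3(q_H + q_S) = 0.
Helios's first-order condition: 75 - 6q_H - 3(q_C + q_S) = 0.
Solace's profit: π_S = (86 - 3Q)q_S - (10q_S). Setting ∂π_S/∂q_S = 0: 76 - 6q_S - 3(q_C + q_H) = 0.
Summing all 3 equations gives 218 − 12Q = 0, hence Q = 109/6.
Back-substituting: q_C = (67 − 109/2)/3 = 25/6, q_H = (75 − 109/2)/3 = 41/6, q_S = (76 − 109/2)/3 = 43/6.
Price P = 86 - 3·(109/6) = 63/2.
Helios's profit: (63/2 - 11)·(41/6) = 1681/12.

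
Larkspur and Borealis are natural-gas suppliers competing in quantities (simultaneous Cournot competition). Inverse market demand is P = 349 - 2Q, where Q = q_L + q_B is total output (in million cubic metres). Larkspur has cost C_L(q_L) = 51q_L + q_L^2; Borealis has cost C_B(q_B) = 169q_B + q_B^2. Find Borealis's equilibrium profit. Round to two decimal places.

686.30

Larkspur's profit: π_L = (349 - 2Q)q_L - (51q_L + q_L²). Setting ∂π_L/∂q_L = 0: 298 - 6q_L - 2(q_B) = 0.
Borealis's profit: π_B = (349 - 2Q)q_B - (169q_B + q_B²). Setting ∂π_B/∂q_B = 0: 180 - 6q_B - 2(q_L) = 0.
Best responses: q_L = (298 - 2q_B)/6, q_B = (180 - 2q_L)/6.
Substituting one into the other gives q_L = 357/8 and q_B = 121/8.
Price P = 349 - 2·(239/4) = 459/2.
Borealis's profit: (459/2)·(121/8) - 169·(121/8) - (121/8)² = 686.2969.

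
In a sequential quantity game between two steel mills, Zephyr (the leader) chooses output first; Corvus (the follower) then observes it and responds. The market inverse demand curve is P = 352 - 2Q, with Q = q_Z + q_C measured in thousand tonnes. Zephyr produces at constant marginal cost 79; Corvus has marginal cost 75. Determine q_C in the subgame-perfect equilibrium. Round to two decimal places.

35.63

Solve by backward induction. Given q_Z, the follower Corvus maximises π_C = (352 - 2q_Z - 2q_C)q_C - 75q_C.
Setting the follower's marginal profit to zero, 277 - 2q_Z - 4q_C = 0, i.e. q_C = (277 - 2q_Z)/4.
Zephyr substitutes q_C(q_Z) into its own profit: π_Z = q_Z(352 - 2q_Z - (277 - 2q_Z)/2) - 79q_Z = (427/2 - q_Z)q_Z - 79q_Z.
Leader FOC: 269/2 - 2q_Z = 0, so q_Z = 269/4.
Then q_C = (277 - 2·(269/4))/4 = 285/8.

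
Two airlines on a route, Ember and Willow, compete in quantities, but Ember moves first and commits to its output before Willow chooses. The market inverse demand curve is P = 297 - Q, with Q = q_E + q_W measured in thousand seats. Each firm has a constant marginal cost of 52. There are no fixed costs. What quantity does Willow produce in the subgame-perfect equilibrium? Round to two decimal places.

61.25

The follower Willow best-responds to any q_E: π_W = (297 - Q)q_W - 52q_W.
Follower FOC: 245 - q_E - 2q_W = 0, so q_W(q_E) = (245 - q_E)/2.
The leader anticipates this reaction. Substituting into P = 297 - Q gives P = 349/2 - (1/2)q_E, so π_E = (349/2 - (1/2)q_E)q_E - 52q_E.
Maximising: ∂π_E/∂q_E = 245/2 - q_E = 0, giving q_E = 245/2.
Then q_W = (245 - 245/2)/2 = 245/4.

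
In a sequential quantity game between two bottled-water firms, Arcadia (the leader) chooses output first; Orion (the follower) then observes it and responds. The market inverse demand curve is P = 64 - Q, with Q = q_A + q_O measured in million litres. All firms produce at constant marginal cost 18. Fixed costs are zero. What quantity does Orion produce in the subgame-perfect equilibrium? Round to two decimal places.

Solve by backward induction. Given q_A, the follower Orion maximises π_O = (64 - q_A - q_O)q_O - 18q_O.
Setting the follower's marginal profit to zero, 46 - q_A - 2q_O = 0, i.e. q_O = (46 - q_A)/2.
The leader anticipates this reaction. Substituting into P = 64 - Q gives P = 41 - (1/2)q_A, so π_A = (41 - (1/2)q_A)q_A - 18q_A.
Maximising: ∂π_A/∂q_A = 23 - q_A = 0, giving q_A = 23.
Then q_O = (46 - 23)/2 = 23/2.

11.50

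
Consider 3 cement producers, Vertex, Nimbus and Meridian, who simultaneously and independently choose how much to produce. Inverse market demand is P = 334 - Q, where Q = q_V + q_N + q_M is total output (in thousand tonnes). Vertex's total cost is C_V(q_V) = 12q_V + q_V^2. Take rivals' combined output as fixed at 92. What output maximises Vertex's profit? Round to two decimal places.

57.50

With rivals' combined output fixed at 92, Vertex's profit is π_V = (334 - 92 - q_V)q_V - (12q_V + q_V²) = (242 - q_V)q_V - (12q_V + q_V²).
∂π_V/∂q_V = 230 - 4q_V = 0, so q_V = 115/2.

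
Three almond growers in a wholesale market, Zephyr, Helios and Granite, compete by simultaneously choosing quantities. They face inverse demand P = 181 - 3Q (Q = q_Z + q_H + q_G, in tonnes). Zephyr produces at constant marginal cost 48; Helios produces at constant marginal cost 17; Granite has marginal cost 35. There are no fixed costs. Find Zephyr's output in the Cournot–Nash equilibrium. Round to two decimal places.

7.42

Zephyr's profit: π_Z = (181 - 3Q)q_Z - (48q_Z). Setting ∂π_Z/∂q_Z = 0: 133 - 6q_Z - 3(q_H + q_G) = 0.
Helios's profit: π_H = (181 - 3Q)q_H - (17q_H). Setting ∂π_H/∂q_H = 0: 164 - 6q_H - 3(q_Z + q_G) = 0.
Granite's first-order condition: 146 - 6q_G - 3(q_Z + q_H) = 0.
Adding the 3 conditions: 443 − 6Q − 6Q = 0, i.e. Q = 443/12.
Back-substituting: q_Z = (133 − 443/4)/3 = 89/12, q_H = (164 − 443/4)/3 = 71/4, q_G = (146 − 443/4)/3 = 47/4.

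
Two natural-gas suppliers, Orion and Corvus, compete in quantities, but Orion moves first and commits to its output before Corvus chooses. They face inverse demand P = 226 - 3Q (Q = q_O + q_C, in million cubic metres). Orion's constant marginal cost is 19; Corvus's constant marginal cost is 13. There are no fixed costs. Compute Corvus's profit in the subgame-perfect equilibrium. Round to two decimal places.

1054.69

Solve by backward induction. Given q_O, the follower Corvus maximises π_C = (226 - 3q_O - 3q_C)q_C - 13q_C.
Follower FOC: 213 - 3q_O - 6q_C = 0, so q_C(q_O) = (213 - 3q_O)/6.
The leader anticipates this reaction. Substituting into P = 226 - 3Q gives P = 239/2 - (3/2)q_O, so π_O = (239/2 - (3/2)q_O)q_O - 19q_O.
Maximising: ∂π_O/∂q_O = 201/2 - 3q_O = 0, giving q_O = 67/2.
Then q_C = (213 - 3·(67/2))/6 = 75/4.
Price P = 226 - 3·(209/4) = 277/4.
Corvus's profit: (277/4 - 13)·(75/4) = 1054.6875.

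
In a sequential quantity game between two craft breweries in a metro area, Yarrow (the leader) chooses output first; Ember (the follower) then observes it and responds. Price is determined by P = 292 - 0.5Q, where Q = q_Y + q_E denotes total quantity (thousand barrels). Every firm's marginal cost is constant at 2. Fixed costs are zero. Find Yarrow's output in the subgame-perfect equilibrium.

Solve by backward induction. Given q_Y, the follower Ember maximises π_E = (292 - (1/2)q_Y - (1/2)q_E)q_E - 2q_E.
Follower FOC: 290 - (1/2)q_Y - q_E = 0, so q_E(q_Y) = (290 - (1/2)q_Y).
The leader anticipates this reaction. Substituting into P = 292 - 0.5Q gives P = 147 - (1/4)q_Y, so π_Y = (147 - (1/4)q_Y)q_Y - 2q_Y.
Leader FOC: 145 - (1/2)q_Y = 0, so q_Y = 290.
Then q_E = (290 - (1/2)·290) = 145.

290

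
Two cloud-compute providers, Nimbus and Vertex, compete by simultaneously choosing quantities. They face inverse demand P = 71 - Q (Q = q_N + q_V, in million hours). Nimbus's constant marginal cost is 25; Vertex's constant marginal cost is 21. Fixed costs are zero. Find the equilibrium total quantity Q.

Nimbus's profit: π_N = (71 - Q)q_N - (25q_N). Setting ∂π_N/∂q_N = 0: 46 - 2q_N - (q_V) = 0.
Vertex's profit: π_V = (71 - Q)q_V - (21q_V). Setting ∂π_V/∂q_V = 0: 50 - 2q_V - (q_N) = 0.
Rearranging gives the reaction functions q_N = (46 - q_V)/2 and q_V = (50 - q_N)/2.
Substituting one into the other gives q_N = 14 and q_V = 18.
Total output Q = 14 + 18 = 32.

32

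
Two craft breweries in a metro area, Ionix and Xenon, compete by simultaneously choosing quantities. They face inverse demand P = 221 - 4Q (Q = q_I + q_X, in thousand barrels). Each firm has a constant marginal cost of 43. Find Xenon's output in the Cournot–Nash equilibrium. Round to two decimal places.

A representative firm's profit is π_i = q_i(221 - 4Q) - 43q_i.
First-order condition (treating rivals' output as given): 178 - 8q_i - 4q_j = 0.
With identical firms every q_j equals q_i, so q_j = q_i and 178 = 12q_i, giving q_i = 89/6.

14.83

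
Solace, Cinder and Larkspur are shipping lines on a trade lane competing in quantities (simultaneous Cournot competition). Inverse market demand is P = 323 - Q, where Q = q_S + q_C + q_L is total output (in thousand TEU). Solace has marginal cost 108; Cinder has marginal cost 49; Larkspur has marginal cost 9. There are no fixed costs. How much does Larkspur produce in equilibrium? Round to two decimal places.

Solace's profit: π_S = (323 - Q)q_S - (108q_S). Setting ∂π_S/∂q_S = 0: 215 - 2q_S - (q_C + q_L) = 0.
Cinder's first-order condition: 274 - 2q_C - (q_S + q_L) = 0.
Larkspur's first-order condition: 314 - 2q_L - (q_S + q_C) = 0.
Adding the 3 first-order conditions: 803 − 4Q = 0, so Q = 803/4.
Back-substituting: q_S = (215 − 803/4) = 57/4, q_C = (274 − 803/4) = 293/4, q_L = (314 − 803/4) = 453/4.

113.25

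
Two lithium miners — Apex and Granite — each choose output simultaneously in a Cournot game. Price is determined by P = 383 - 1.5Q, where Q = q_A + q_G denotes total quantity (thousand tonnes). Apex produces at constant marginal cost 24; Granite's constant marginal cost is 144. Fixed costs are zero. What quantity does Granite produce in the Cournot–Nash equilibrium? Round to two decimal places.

26.44

Apex's profit: π_A = (383 - 1.5Q)q_A - (24q_A). Setting ∂π_A/∂q_A = 0: 359 - 3q_A - (3/2)(q_G) = 0.
Granite's profit: π_G = (383 - 1.5Q)q_G - (144q_G). Setting ∂π_G/∂q_G = 0: 239 - 3q_G - (3/2)(q_A) = 0.
Best responses: q_A = (359 - (3/2)q_G)/3, q_G = (239 - (3/2)q_A)/3.
Substituting one into the other gives q_A = 958/9 and q_G = 238/9.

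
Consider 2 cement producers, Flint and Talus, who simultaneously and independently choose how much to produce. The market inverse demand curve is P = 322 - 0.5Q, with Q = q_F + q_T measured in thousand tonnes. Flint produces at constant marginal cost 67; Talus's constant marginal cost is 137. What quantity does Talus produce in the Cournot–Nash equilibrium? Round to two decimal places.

Flint's profit: π_F = (322 - 0.5Q)q_F - (67q_F). Setting ∂π_F/∂q_F = 0: 255 - q_F - (1/2)(q_T) = 0.
Talus's profit: π_T = (322 - 0.5Q)q_T - (137q_T). Setting ∂π_T/∂q_T = 0: 185 - q_T - (1/2)(q_F) = 0.
Best responses: q_F = (255 - (1/2)q_T), q_T = (185 - (1/2)q_F).
Substituting one into the other gives q_F = 650/3 and q_T = 230/3.

76.67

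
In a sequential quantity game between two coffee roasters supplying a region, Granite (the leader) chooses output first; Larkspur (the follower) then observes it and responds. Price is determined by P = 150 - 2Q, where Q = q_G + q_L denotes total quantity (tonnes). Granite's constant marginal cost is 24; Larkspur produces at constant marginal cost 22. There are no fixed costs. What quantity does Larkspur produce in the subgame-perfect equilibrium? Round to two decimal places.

The follower Larkspur best-responds to any q_G: π_L = (150 - 2Q)q_L - 22q_L.
Setting the follower's marginal profit to zero, 128 - 2q_G - 4q_L = 0, i.e. q_L = (128 - 2q_G)/4.
Granite substitutes q_L(q_G) into its own profit: π_G = q_G(150 - 2q_G - (128 - 2q_G)/2) - 24q_G = (86 - q_G)q_G - 24q_G.
The leader's first-order condition 62 - 2q_G = 0 yields q_G = 31.
Then q_L = (128 - 2·31)/4 = 33/2.

16.50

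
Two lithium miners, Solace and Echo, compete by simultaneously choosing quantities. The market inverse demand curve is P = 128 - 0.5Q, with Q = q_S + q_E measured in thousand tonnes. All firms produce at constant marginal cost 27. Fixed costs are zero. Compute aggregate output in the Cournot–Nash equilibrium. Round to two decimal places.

134.67

A representative firm's profit is π_i = q_i(128 - 0.5Q) - 27q_i.
First-order condition (treating rivals' output as given): 101 - q_i - (1/2)q_j = 0.
By symmetry each firm produces the same amount; substituting q_j = q_i yields q_i = 101/(3/2) = 202/3.
Total output Q = 202/3 + 202/3 = 404/3.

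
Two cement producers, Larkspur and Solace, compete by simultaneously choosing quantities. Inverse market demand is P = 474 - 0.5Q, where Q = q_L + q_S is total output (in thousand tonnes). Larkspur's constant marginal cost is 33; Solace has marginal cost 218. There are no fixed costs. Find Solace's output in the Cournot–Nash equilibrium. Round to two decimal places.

47.33

Larkspur's profit: π_L = (474 - 0.5Q)q_L - (33q_L). Setting ∂π_L/∂q_L = 0: 441 - q_L - (1/2)(q_S) = 0.
Solace's first-order condition: 256 - q_S - (1/2)(q_L) = 0.
Best responses: q_L = (441 - (1/2)q_S), q_S = (256 - (1/2)q_L).
Substituting one into the other gives q_L = 1252/3 and q_S = 142/3.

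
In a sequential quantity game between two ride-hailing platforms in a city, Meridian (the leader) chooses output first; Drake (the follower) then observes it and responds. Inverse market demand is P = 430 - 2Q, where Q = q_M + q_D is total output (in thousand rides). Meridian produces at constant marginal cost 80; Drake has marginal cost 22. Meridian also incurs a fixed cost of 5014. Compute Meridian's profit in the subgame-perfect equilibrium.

315

The follower Drake best-responds to any q_M: π_D = (430 - 2Q)q_D - 22q_D.
Follower FOC: 408 - 2q_M - 4q_D = 0, so q_D(q_M) = (408 - 2q_M)/4.
The leader anticipates this reaction. Substituting into P = 430 - 2Q gives P = 226 - q_M, so π_M = (226 - q_M)q_M - 80q_M.
The leader's first-order condition 146 - 2q_M = 0 yields q_M = 73.
Then q_D = (408 - 2·73)/4 = 131/2.
Price P = 430 - 2·(277/2) = 153.
Meridian's profit: (153 - 80)·73 - 5014 = 315.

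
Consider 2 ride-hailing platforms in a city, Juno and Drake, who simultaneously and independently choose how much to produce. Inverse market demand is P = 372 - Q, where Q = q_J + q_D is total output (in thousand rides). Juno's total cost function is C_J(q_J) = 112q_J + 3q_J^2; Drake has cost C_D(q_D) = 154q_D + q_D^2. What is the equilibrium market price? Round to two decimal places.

Juno's profit: π_J = (372 - Q)q_J - (112q_J + 3q_J²). Setting ∂π_J/∂q_J = 0: 260 - 8q_J - (q_D) = 0.
Drake's profit: π_D = (372 - Q)q_D - (154q_D + q_D²). Setting ∂π_D/∂q_D = 0: 218 - 4q_D - (q_J) = 0.
So q_J = (260 - q_D)/8 and q_D = (218 - q_J)/4.
Substituting one into the other gives q_J = 822/31 and q_D = 1484/31.
Total output Q = 74.3871, so price P = 372 - 74.3871 = 297.6129.

297.61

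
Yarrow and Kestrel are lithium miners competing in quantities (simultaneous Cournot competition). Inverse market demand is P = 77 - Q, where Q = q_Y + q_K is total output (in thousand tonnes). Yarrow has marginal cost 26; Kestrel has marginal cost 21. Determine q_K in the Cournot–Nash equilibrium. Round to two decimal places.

20.33

Yarrow's profit: π_Y = (77 - Q)q_Y - (26q_Y). Setting ∂π_Y/∂q_Y = 0: 51 - 2q_Y - (q_K) = 0.
Kestrel's first-order condition: 56 - 2q_K - (q_Y) = 0.
Rearranging gives the reaction functions q_Y = (51 - q_K)/2 and q_K = (56 - q_Y)/2.
Substituting one into the other gives q_Y = 46/3 and q_K = 61/3.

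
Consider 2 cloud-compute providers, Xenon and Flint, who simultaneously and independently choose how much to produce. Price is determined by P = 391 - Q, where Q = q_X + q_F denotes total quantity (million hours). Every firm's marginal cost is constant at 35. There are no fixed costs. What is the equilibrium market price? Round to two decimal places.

Each firm earns π_i = (391 - Q)q_i - 35q_i.
First-order condition (treating rivals' output as given): 356 - 2q_i - q_j = 0.
With identical firms every q_j equals q_i, so q_j = q_i and 356 = 3q_i, giving q_i = 356/3.
Total output Q = 712/3, so price P = 391 - 712/3 = 461/3.

153.67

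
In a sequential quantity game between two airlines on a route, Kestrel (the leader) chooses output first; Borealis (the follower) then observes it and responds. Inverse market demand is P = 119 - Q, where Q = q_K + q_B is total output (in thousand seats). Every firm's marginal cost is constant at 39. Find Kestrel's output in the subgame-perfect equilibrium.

40

The follower Borealis best-responds to any q_K: π_B = (119 - Q)q_B - 39q_B.
∂π_B/∂q_B = 80 - q_K - 2q_B = 0 gives the reaction function q_B = (80 - q_K)/2.
The leader anticipates this reaction. Substituting into P = 119 - Q gives P = 79 - (1/2)q_K, so π_K = (79 - (1/2)q_K)q_K - 39q_K.
Maximising: ∂π_K/∂q_K = 40 - q_K = 0, giving q_K = 40.
Then q_B = (80 - 40)/2 = 20.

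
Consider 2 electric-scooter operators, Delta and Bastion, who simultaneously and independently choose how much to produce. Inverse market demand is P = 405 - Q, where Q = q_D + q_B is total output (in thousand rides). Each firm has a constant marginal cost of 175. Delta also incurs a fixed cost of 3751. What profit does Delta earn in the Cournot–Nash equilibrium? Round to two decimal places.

2126.78

Each firm earns π_i = (405 - Q)q_i - 175q_i.
Setting ∂π_i/∂q_i = 0 with rivals' quantities fixed: 230 - 2q_i - q_j = 0.
With identical firms every q_j equals q_i, so q_j = q_i and 230 = 3q_i, giving q_i = 230/3.
Price P = 405 - 460/3 = 755/3.
Delta's profit: (755/3 - 175)·(230/3) - 3751 = 2126.7778.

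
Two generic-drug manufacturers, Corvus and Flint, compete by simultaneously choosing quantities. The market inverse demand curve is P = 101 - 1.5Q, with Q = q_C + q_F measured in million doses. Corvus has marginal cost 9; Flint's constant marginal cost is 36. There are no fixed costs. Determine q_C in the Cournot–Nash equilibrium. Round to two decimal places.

26.44

Corvus's profit: π_C = (101 - 1.5Q)q_C - (9q_C). Setting ∂π_C/∂q_C = 0: 92 - 3q_C - (3/2)(q_F) = 0.
Flint's profit: π_F = (101 - 1.5Q)q_F - (36q_F). Setting ∂π_F/∂q_F = 0: 65 - 3q_F - (3/2)(q_C) = 0.
So q_C = (92 - (3/2)q_F)/3 and q_F = (65 - (3/2)q_C)/3.
Solving the pair: q_C = 238/9, q_F = 76/9.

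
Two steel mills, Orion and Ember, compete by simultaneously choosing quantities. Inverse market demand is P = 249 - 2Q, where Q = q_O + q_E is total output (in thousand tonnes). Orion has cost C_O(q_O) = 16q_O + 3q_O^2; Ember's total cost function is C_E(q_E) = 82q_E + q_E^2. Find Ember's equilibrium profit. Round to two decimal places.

Orion's profit: π_O = (249 - 2Q)q_O - (16q_O + 3q_O²). Setting ∂π_O/∂q_O = 0: 233 - 10q_O - 2(q_E) = 0.
Ember's profit: π_E = (249 - 2Q)q_E - (82q_E + q_E²). Setting ∂π_E/∂q_E = 0: 167 - 6q_E - 2(q_O) = 0.
So q_O = (233 - 2q_E)/10 and q_E = (167 - 2q_O)/6.
Substituting one into the other gives q_O = 19 and q_E = 43/2.
Price P = 249 - 2·(81/2) = 168.
Ember's profit: 168·(43/2) - 82·(43/2) - (43/2)² = 1386.7500.

1386.75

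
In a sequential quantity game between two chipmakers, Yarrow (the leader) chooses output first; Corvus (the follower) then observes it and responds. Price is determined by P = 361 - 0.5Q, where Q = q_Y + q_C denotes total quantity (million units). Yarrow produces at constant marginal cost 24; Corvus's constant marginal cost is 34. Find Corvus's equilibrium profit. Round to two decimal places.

11781.13

The follower Corvus best-responds to any q_Y: π_C = (361 - 0.5Q)q_C - 34q_C.
∂π_C/∂q_C = 327 - (1/2)q_Y - q_C = 0 gives the reaction function q_C = (327 - (1/2)q_Y).
Yarrow substitutes q_C(q_Y) into its own profit: π_Y = q_Y(361 - (1/2)q_Y - (327 - (1/2)q_Y)/2) - 24q_Y = (395/2 - (1/4)q_Y)q_Y - 24q_Y.
Leader FOC: 347/2 - (1/2)q_Y = 0, so q_Y = 347.
Then q_C = (327 - (1/2)·347) = 307/2.
Price P = 361 - (1/2)·(1001/2) = 443/4.
Corvus's profit: (443/4 - 34)·(307/2) = 11781.1250.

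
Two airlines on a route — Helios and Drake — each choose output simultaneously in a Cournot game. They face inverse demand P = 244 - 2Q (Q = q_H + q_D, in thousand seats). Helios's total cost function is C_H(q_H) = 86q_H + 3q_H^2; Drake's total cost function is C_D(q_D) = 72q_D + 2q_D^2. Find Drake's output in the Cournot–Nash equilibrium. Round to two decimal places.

18.47

Helios's profit: π_H = (244 - 2Q)q_H - (86q_H + 3q_H²). Setting ∂π_H/∂q_H = 0: 158 - 10q_H - 2(q_D) = 0.
Drake's profit: π_D = (244 - 2Q)q_D - (72q_D + 2q_D²). Setting ∂π_D/∂q_D = 0: 172 - 8q_D - 2(q_H) = 0.
So q_H = (158 - 2q_D)/10 and q_D = (172 - 2q_H)/8.
Substituting one into the other gives q_H = 230/19 and q_D = 351/19.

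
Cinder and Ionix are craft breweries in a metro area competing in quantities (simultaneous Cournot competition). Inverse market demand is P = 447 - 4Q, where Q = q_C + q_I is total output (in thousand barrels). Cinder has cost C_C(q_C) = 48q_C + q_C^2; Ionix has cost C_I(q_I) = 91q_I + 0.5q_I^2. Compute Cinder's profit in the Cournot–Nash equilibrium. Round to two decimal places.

4287.70

Cinder's profit: π_C = (447 - 4Q)q_C - (48q_C + q_C²). Setting ∂π_C/∂q_C = 0: 399 - 10q_C - 4(q_I) = 0.
Ionix's profit: π_I = (447 - 4Q)q_I - (91q_I + (1/2)q_I²). Setting ∂π_I/∂q_I = 0: 356 - 9q_I - 4(q_C) = 0.
Best responses: q_C = (399 - 4q_I)/10, q_I = (356 - 4q_C)/9.
Substituting one into the other gives q_C = 29.2838 and q_I = 982/37.
Price P = 447 - 4·55.8243 = 223.7027.
Cinder's profit: 223.7027·29.2838 - 48·29.2838 - 29.2838² = 4287.7000.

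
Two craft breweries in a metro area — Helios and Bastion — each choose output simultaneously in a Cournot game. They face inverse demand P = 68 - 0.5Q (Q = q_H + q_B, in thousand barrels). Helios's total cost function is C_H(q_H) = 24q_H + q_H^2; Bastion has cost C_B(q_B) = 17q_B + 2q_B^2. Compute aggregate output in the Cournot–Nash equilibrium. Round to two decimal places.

Helios's profit: π_H = (68 - 0.5Q)q_H - (24q_H + q_H²). Setting ∂π_H/∂q_H = 0: 44 - 3q_H - (1/2)(q_B) = 0.
Bastion's first-order condition: 51 - 5q_B - (1/2)(q_H) = 0.
Best responses: q_H = (44 - (1/2)q_B)/3, q_B = (51 - (1/2)q_H)/5.
Substituting one into the other gives q_H = 778/59 and q_B = 524/59.
Total output Q = 778/59 + 524/59 = 1302/59.

22.07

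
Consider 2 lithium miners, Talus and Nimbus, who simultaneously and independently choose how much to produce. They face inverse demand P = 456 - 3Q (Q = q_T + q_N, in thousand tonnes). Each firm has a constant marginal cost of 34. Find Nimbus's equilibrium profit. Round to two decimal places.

Each firm earns π_i = (456 - 3Q)q_i - 34q_i.
Setting ∂π_i/∂q_i = 0 with rivals' quantities fixed: 422 - 6q_i - 3q_j = 0.
By symmetry each firm produces the same amount; substituting q_j = q_i yields q_i = 422/9.
Price P = 456 - 3·(844/9) = 524/3.
Nimbus's profit: (524/3 - 34)·(422/9) = 6595.7037.

6595.70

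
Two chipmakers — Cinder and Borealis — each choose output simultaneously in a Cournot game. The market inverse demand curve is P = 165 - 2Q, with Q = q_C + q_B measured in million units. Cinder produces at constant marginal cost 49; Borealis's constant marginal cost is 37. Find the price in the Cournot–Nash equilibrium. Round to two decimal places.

83.67

Cinder's profit: π_C = (165 - 2Q)q_C - (49q_C). Setting ∂π_C/∂q_C = 0: 116 - 4q_C - 2(q_B) = 0.
Borealis's first-order condition: 128 - 4q_B - 2(q_C) = 0.
Rearranging gives the reaction functions q_C = (116 - 2q_B)/4 and q_B = (128 - 2q_C)/4.
Substituting one into the other gives q_C = 52/3 and q_B = 70/3.
Total output Q = 122/3, so price P = 165 - 2·(122/3) = 251/3.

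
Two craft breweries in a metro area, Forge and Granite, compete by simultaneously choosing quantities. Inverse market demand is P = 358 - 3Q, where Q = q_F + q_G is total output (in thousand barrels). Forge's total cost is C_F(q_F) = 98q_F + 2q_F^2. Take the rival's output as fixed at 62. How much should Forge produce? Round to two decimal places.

With the rival's output fixed at 62, Forge's profit is π_F = (358 - 3·62 - 3q_F)q_F - (98q_F + 2q_F²) = (172 - 3q_F)q_F - (98q_F + 2q_F²).
∂π_F/∂q_F = 74 - 10q_F = 0, so q_F = 37/5.

7.40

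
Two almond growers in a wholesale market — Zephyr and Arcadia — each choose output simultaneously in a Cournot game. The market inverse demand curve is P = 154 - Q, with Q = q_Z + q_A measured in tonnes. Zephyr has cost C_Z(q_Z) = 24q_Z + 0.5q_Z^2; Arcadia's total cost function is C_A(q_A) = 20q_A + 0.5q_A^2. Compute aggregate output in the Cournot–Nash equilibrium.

Zephyr's profit: π_Z = (154 - Q)q_Z - (24q_Z + (1/2)q_Z²). Setting ∂π_Z/∂q_Z = 0: 130 - 3q_Z - (q_A) = 0.
Arcadia's profit: π_A = (154 - Q)q_A - (20q_A + (1/2)q_A²). Setting ∂π_A/∂q_A = 0: 134 - 3q_A - (q_Z) = 0.
Rearranging gives the reaction functions q_Z = (130 - q_A)/3 and q_A = (134 - q_Z)/3.
Substituting one into the other gives q_Z = 32 and q_A = 34.
Total output Q = 32 + 34 = 66.

66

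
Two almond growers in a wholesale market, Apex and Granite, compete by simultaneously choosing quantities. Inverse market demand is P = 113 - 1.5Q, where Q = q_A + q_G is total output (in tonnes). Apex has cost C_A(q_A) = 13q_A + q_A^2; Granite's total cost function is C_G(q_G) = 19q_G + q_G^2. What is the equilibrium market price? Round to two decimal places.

68.23

Apex's profit: π_A = (113 - 1.5Q)q_A - (13q_A + q_A²). Setting ∂π_A/∂q_A = 0: 100 - 5q_A - (3/2)(q_G) = 0.
Granite's profit: π_G = (113 - 1.5Q)q_G - (19q_G + q_G²). Setting ∂π_G/∂q_G = 0: 94 - 5q_G - (3/2)(q_A) = 0.
Best responses: q_A = (100 - (3/2)q_G)/5, q_G = (94 - (3/2)q_A)/5.
Solving the pair: q_A = 1436/91, q_G = 1280/91.
Total output Q = 388/13, so price P = 113 - (3/2)·(388/13) = 887/13.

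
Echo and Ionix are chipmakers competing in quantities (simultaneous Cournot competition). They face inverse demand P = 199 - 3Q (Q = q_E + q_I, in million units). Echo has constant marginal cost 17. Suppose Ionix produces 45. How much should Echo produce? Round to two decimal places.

With the rival's output fixed at 45, Echo's profit is π_E = (199 - 3·45 - 3q_E)q_E - (17q_E) = (64 - 3q_E)q_E - (17q_E).
∂π_E/∂q_E = 47 - 6q_E = 0, so q_E = 47/6.

7.83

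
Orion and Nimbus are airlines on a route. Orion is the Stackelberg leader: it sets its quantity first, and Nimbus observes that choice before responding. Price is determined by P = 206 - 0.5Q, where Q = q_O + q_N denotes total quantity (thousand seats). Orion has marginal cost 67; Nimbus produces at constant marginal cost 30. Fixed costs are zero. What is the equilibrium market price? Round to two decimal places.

The follower Nimbus best-responds to any q_O: π_N = (206 - 0.5Q)q_N - 30q_N.
Setting the follower's marginal profit to zero, 176 - (1/2)q_O - q_N = 0, i.e. q_N = (176 - (1/2)q_O).
Orion substitutes q_N(q_O) into its own profit: π_O = q_O(206 - (1/2)q_O - (176 - (1/2)q_O)/2) - 67q_O = (118 - (1/4)q_O)q_O - 67q_O.
The leader's first-order condition 51 - (1/2)q_O = 0 yields q_O = 102.
Then q_N = (176 - (1/2)·102) = 125.
Total output Q = 227, so price P = 206 - (1/2)·227 = 185/2.

92.50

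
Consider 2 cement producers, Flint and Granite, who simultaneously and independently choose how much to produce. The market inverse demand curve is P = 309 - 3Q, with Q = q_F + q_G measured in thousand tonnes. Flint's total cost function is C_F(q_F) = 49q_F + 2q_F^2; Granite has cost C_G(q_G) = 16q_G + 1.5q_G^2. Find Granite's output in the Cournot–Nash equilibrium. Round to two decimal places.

26.54

Flint's profit: π_F = (309 - 3Q)q_F - (49q_F + 2q_F²). Setting ∂π_F/∂q_F = 0: 260 - 10q_F - 3(q_G) = 0.
Granite's first-order condition: 293 - 9q_G - 3(q_F) = 0.
So q_F = (260 - 3q_G)/10 and q_G = (293 - 3q_F)/9.
Substituting one into the other gives q_F = 487/27 and q_G = 26.5432.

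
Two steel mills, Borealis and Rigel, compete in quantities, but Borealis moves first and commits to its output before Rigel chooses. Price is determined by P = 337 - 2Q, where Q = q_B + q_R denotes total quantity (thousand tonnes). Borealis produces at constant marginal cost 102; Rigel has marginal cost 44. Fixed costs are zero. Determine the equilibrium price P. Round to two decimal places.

Solve by backward induction. Given q_B, the follower Rigel maximises π_R = (337 - 2q_B - 2q_R)q_R - 44q_R.
Follower FOC: 293 - 2q_B - 4q_R = 0, so q_R(q_B) = (293 - 2q_B)/4.
Borealis substitutes q_R(q_B) into its own profit: π_B = q_B(337 - 2q_B - (293 - 2q_B)/2) - 102q_B = (381/2 - q_B)q_B - 102q_B.
Maximising: ∂π_B/∂q_B = 177/2 - 2q_B = 0, giving q_B = 177/4.
Then q_R = (293 - 2·(177/4))/4 = 409/8.
Total output Q = 763/8, so price P = 337 - 2·(763/8) = 585/4.

146.25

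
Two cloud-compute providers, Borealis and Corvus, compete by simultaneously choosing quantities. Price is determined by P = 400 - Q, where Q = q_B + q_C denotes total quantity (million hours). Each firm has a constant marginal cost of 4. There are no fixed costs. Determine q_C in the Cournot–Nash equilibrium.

Each firm earns π_i = (400 - Q)q_i - 4q_i.
Setting ∂π_i/∂q_i = 0 with rivals' quantities fixed: 396 - 2q_i - q_j = 0.
By symmetry each firm produces the same amount; substituting q_j = q_i yields q_i = 396/3 = 132.

132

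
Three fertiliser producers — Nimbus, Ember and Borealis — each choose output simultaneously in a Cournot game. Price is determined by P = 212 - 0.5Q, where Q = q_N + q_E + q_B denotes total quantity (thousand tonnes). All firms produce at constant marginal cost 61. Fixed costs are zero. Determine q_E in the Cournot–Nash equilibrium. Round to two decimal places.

75.50

Each firm earns π_i = (212 - 0.5Q)q_i - 61q_i.
Setting ∂π_i/∂q_i = 0 with rivals' quantities fixed: 151 - q_i - (1/2)·Σ_{j≠i} q_j = 0.
By symmetry each firm produces the same amount; substituting Σ_{j≠i} q_j = 2q_i yields q_i = 151/2.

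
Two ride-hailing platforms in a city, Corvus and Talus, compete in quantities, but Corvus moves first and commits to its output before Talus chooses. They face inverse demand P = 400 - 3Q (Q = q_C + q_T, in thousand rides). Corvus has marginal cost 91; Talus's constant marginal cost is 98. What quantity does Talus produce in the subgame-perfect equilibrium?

Solve by backward induction. Given q_C, the follower Talus maximises π_T = (400 - 3q_C - 3q_T)q_T - 98q_T.
Setting the follower's marginal profit to zero, 302 - 3q_C - 6q_T = 0, i.e. q_T = (302 - 3q_C)/6.
Corvus substitutes q_T(q_C) into its own profit: π_C = q_C(400 - 3q_C - (302 - 3q_C)/2) - 91q_C = (249 - (3/2)q_C)q_C - 91q_C.
The leader's first-order condition 158 - 3q_C = 0 yields q_C = 158/3.
Then q_T = (302 - 3·(158/3))/6 = 24.

24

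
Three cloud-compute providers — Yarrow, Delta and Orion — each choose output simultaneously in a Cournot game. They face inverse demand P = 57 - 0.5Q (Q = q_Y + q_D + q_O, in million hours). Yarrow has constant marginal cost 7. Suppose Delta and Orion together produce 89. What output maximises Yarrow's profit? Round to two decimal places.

5.50

With rivals' combined output fixed at 89, Yarrow's profit is π_Y = (57 - (1/2)·89 - (1/2)q_Y)q_Y - (7q_Y) = (25/2 - (1/2)q_Y)q_Y - (7q_Y).
∂π_Y/∂q_Y = 11/2 - q_Y = 0, so q_Y = 11/2.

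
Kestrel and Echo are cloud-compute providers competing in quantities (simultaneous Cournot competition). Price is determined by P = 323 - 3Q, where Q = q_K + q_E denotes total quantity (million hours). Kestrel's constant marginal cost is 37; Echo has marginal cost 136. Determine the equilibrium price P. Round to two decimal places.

Kestrel's profit: π_K = (323 - 3Q)q_K - (37q_K). Setting ∂π_K/∂q_K = 0: 286 - 6q_K - 3(q_E) = 0.
Echo's profit: π_E = (323 - 3Q)q_E - (136q_E). Setting ∂π_E/∂q_E = 0: 187 - 6q_E - 3(q_K) = 0.
So q_K = (286 - 3q_E)/6 and q_E = (187 - 3q_K)/6.
Substituting one into the other gives q_K = 385/9 and q_E = 88/9.
Total output Q = 473/9, so price P = 323 - 3·(473/9) = 496/3.

165.33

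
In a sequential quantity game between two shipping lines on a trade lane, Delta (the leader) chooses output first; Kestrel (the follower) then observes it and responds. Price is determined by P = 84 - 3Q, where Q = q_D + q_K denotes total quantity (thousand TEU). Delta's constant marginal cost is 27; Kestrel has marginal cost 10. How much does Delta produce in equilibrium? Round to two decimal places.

6.67

Solve by backward induction. Given q_D, the follower Kestrel maximises π_K = (84 - 3q_D - 3q_K)q_K - 10q_K.
Follower FOC: 74 - 3q_D - 6q_K = 0, so q_K(q_D) = (74 - 3q_D)/6.
Delta substitutes q_K(q_D) into its own profit: π_D = q_D(84 - 3q_D - (74 - 3q_D)/2) - 27q_D = (47 - (3/2)q_D)q_D - 27q_D.
Maximising: ∂π_D/∂q_D = 20 - 3q_D = 0, giving q_D = 20/3.
Then q_K = (74 - 3·(20/3))/6 = 9.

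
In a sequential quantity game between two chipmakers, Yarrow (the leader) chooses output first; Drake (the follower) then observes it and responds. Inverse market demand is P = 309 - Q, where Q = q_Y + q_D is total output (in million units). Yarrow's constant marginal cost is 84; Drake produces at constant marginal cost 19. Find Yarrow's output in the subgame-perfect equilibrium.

80

Solve by backward induction. Given q_Y, the follower Drake maximises π_D = (309 - q_Y - q_D)q_D - 19q_D.
Setting the follower's marginal profit to zero, 290 - q_Y - 2q_D = 0, i.e. q_D = (290 - q_Y)/2.
Yarrow substitutes q_D(q_Y) into its own profit: π_Y = q_Y(309 - q_Y - (290 - q_Y)/2) - 84q_Y = (164 - (1/2)q_Y)q_Y - 84q_Y.
Leader FOC: 80 - q_Y = 0, so q_Y = 80.
Then q_D = (290 - 80)/2 = 105.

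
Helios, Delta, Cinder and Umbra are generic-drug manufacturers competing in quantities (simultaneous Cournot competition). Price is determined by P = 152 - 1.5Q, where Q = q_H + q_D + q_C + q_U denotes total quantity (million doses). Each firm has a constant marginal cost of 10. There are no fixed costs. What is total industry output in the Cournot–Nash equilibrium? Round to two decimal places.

A representative firm's profit is π_i = q_i(152 - 1.5Q) - 10q_i.
Setting ∂π_i/∂q_i = 0 with rivals' quantities fixed: 142 - 3q_i - (3/2)·Σ_{j≠i} q_j = 0.
With identical firms every q_j equals q_i, so Σ_{j≠i} q_j = 3q_i and 142 = (15/2)q_i, giving q_i = 284/15.
Total output Q = 284/15 + 284/15 + 284/15 + 284/15 = 1136/15.

75.73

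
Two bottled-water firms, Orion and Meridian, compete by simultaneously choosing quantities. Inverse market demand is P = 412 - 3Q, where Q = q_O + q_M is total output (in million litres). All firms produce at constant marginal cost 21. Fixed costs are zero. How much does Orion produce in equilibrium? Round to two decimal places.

43.44

Each firm earns π_i = (412 - 3Q)q_i - 21q_i.
Setting ∂π_i/∂q_i = 0 with rivals' quantities fixed: 391 - 6q_i - 3q_j = 0.
By symmetry each firm produces the same amount; substituting q_j = q_i yields q_i = 391/9.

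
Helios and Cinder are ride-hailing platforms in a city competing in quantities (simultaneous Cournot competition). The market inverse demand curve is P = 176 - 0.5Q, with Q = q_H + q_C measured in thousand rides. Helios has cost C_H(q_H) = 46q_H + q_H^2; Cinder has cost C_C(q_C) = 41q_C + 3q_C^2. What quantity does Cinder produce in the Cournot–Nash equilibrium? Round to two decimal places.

Helios's profit: π_H = (176 - 0.5Q)q_H - (46q_H + q_H²). Setting ∂π_H/∂q_H = 0: 130 - 3q_H - (1/2)(q_C) = 0.
Cinder's first-order condition: 135 - 7q_C - (1/2)(q_H) = 0.
Best responses: q_H = (130 - (1/2)q_C)/3, q_C = (135 - (1/2)q_H)/7.
Substituting one into the other gives q_H = 40.6024 and q_C = 1360/83.

16.39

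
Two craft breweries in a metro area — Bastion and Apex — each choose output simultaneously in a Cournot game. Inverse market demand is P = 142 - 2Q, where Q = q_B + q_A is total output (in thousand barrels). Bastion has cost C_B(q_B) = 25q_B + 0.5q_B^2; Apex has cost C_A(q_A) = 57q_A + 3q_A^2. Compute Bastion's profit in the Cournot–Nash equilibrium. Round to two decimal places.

1181.47

Bastion's profit: π_B = (142 - 2Q)q_B - (25q_B + (1/2)q_B²). Setting ∂π_B/∂q_B = 0: 117 - 5q_B - 2(q_A) = 0.
Apex's profit: π_A = (142 - 2Q)q_A - (57q_A + 3q_A²). Setting ∂π_A/∂q_A = 0: 85 - 10q_A - 2(q_B) = 0.
So q_B = (117 - 2q_A)/5 and q_A = (85 - 2q_B)/10.
Substituting one into the other gives q_B = 500/23 and q_A = 191/46.
Price P = 142 - 2·(1191/46) = 90.2174.
Bastion's profit: 90.2174·(500/23) - 25·(500/23) - (1/2)(500/23)² = 1181.4745.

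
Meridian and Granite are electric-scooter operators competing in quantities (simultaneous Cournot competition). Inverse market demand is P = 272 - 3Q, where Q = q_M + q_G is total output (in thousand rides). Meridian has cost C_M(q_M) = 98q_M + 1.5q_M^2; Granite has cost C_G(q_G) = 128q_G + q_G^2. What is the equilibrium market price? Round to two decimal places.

Meridian's profit: π_M = (272 - 3Q)q_M - (98q_M + (3/2)q_M²). Setting ∂π_M/∂q_M = 0: 174 - 9q_M - 3(q_G) = 0.
Granite's first-order condition: 144 - 8q_G - 3(q_M) = 0.
So q_M = (174 - 3q_G)/9 and q_G = (144 - 3q_M)/8.
Solving the pair: q_M = 320/21, q_G = 86/7.
Total output Q = 578/21, so price P = 272 - 3·(578/21) = 1326/7.

189.43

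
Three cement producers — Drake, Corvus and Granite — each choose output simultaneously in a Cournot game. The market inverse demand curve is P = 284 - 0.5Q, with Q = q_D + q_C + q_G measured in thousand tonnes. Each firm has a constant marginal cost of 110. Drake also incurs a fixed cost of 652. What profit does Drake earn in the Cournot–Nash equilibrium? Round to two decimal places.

Each firm earns π_i = (284 - 0.5Q)q_i - 110q_i.
Setting ∂π_i/∂q_i = 0 with rivals' quantities fixed: 174 - q_i - (1/2)·Σ_{j≠i} q_j = 0.
With identical firms every q_j equals q_i, so Σ_{j≠i} q_j = 2q_i and 174 = 2q_i, giving q_i = 87.
Price P = 284 - (1/2)·261 = 307/2.
Drake's profit: (307/2 - 110)·87 - 652 = 3132.5000.

3132.50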